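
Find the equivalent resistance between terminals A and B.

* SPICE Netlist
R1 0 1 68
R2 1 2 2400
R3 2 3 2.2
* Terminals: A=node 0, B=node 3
Reduce the network between node 0 (A) and node 3 (B) by series/parallel combination:
  Rs1 = R1 + R2 (series, joined only at node 1) = 68 + 2400 = 2468 Ω
  Rs2 = R3 + Rs1 (series, joined only at node 2) = 2.2 + 2468 = 2470 Ω
R_eq = 2.47 kΩ

Final answer: 2.47 kΩ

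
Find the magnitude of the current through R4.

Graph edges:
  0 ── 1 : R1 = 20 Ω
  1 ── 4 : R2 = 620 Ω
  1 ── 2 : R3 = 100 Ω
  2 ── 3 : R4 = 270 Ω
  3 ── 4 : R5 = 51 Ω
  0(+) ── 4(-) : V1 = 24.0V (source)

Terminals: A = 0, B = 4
Nodal analysis, taking node 4 as the 0 V reference.
Source V1 fixes V_0 = 24 V.
KCL at each unknown node (sum of currents leaving = 0; resistances in Ω):
  Node 1: (V_1 - 24)/20 + (V_1 - 0)/620 + (V_1 - V_2)/100 = 0
  Node 2: (V_2 - V_1)/100 + (V_2 - V_3)/270 = 0
  Node 3: (V_3 - V_2)/270 + (V_3 - 0)/51 = 0
Collecting terms (coefficients in siemens):
  0.06161·V_1 - 0.01·V_2 = 1.2
  0.0137·V_2 - 0.01·V_1 - 0.003704·V_3 = 0
  0.02331·V_3 - 0.003704·V_2 = 0
Solving these 3 simultaneous equations (Gaussian elimination) gives:
  V_1 = 22.23 V, V_2 = 16.95 V, V_3 = 2.693 V
I_R4 = (V_2 - V_3)/R4 = (16.95 - 2.693)/270 = 0.0528 A
|I_R4| = 0.0528 A

Final answer: |I_R4| = 0.0528 A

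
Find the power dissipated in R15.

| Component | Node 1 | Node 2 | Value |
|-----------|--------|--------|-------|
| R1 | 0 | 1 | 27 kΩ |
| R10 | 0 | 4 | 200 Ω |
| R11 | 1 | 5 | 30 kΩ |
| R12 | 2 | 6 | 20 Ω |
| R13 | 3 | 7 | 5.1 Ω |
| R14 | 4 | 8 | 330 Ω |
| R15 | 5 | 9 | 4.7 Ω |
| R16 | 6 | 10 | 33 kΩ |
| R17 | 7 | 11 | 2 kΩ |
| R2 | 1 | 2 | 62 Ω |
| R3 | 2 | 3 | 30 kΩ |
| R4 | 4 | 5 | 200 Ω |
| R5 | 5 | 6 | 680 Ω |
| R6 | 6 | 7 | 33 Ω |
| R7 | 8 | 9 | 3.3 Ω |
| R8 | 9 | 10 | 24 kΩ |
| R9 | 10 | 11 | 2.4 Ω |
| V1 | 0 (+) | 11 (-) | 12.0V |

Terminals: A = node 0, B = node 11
Nodal analysis, taking node 11 as the 0 V reference.
Source V1 fixes V_0 = 12 V.
KCL at each unknown node (sum of currents leaving = 0; resistances in Ω):
  Node 1: (V_1 - 12)/27000 + (V_1 - V_2)/62 + (V_1 - V_5)/30000 = 0
  Node 2: (V_2 - V_1)/62 + (V_2 - V_3)/30000 + (V_2 - V_6)/20 = 0
  Node 3: (V_3 - V_2)/30000 + (V_3 - V_7)/5.1 = 0
  Node 4: (V_4 - V_5)/200 + (V_4 - 12)/200 + (V_4 - V_8)/330 = 0
  Node 5: (V_5 - V_4)/200 + (V_5 - V_6)/680 + (V_5 - V_1)/30000 + (V_5 - V_9)/4.7 = 0
  Node 6: (V_6 - V_5)/680 + (V_6 - V_7)/33 + (V_6 - V_2)/20 + (V_6 - V_10)/33000 = 0
  Node 7: (V_7 - V_6)/33 + (V_7 - V_3)/5.1 + (V_7 - 0)/2000 = 0
  Node 8: (V_8 - V_9)/3.3 + (V_8 - V_4)/330 = 0
  Node 9: (V_9 - V_8)/3.3 + (V_9 - V_10)/24000 + (V_9 - V_5)/4.7 = 0
  Node 10: (V_10 - V_9)/24000 + (V_10 - 0)/2.4 + (V_10 - V_6)/33000 = 0
Collecting terms (coefficients in siemens):
  0.0162·V_1 - 0.01613·V_2 - 0.00003333·V_5 = 0.0004444
  0.06616·V_2 - 0.01613·V_1 - 0.00003333·V_3 - 0.05·V_6 = 0
  0.1961·V_3 - 0.00003333·V_2 - 0.1961·V_7 = 0
  0.01303·V_4 - 0.005·V_5 - 0.00303·V_8 = 0.06
  0.2193·V_5 - 0.00003333·V_1 - 0.005·V_4 - 0.001471·V_6 - 0.2128·V_9 = 0
  0.0818·V_6 - 0.05·V_2 - 0.001471·V_5 - 0.0303·V_7 - 0.0000303·V_10 = 0
  0.2269·V_7 - 0.1961·V_3 - 0.0303·V_6 = 0
  0.3061·V_8 - 0.00303·V_4 - 0.303·V_9 = 0
  0.5158·V_9 - 0.2128·V_5 - 0.303·V_8 - 0.00004167·V_10 = 0
  0.4167·V_10 - 0.0000303·V_6 - 0.00004167·V_9 = 0
Solving these 10 simultaneous equations (Gaussian elimination) gives:
  V_1 = 7.932 V, V_2 = 7.918 V, V_3 = 7.785 V, V_4 = 11.12 V
  V_5 = 10.56 V, V_6 = 7.913 V, V_7 = 7.785 V, V_8 = 10.57 V
  V_9 = 10.57 V, V_10 = 0.001632 V
I_R15 = (V_5 - V_9)/R15 = (10.56 - 10.57)/4.7 = -0.001207 A
P_R15 = I_R15² × R15 = (-0.001207)² × 4.7 = 0.000006852 W

Final answer: 6.852e-06 W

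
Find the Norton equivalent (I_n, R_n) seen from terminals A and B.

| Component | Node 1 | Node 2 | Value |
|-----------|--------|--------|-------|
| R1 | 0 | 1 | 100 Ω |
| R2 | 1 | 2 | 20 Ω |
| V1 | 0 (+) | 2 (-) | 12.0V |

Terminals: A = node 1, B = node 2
Find the Thévenin equivalent first; then I_n = V_th/R_th and R_n = R_th.
Step 1 — V_th is the open-circuit voltage V_A - V_B (nothing connected across the terminals).
Nodal analysis, taking node 2 as the 0 V reference.
Source V1 fixes V_0 = 12 V.
KCL at each unknown node (sum of currents leaving = 0; resistances in Ω):
  Node 1: (V_1 - 12)/100 + (V_1 - 0)/20 = 0
Collecting terms: 0.06 × V_1 = 0.12  =>  V_1 = 2 V
V_th = V_1 - V_2 = 2 - 0 = 2 V
Step 2 — R_th: zero the source — replace V1 by a short circuit (node 2 merges into node 0) — and find the resistance seen between A (node 1) and B (node 0).
Reduce the network between node 1 (A) and node 0 (B) by series/parallel combination:
  Rp1 = R1 ‖ R2 (parallel, both between nodes 0 and 1) = 1/(1/100 + 1/20) = 16.67 Ω
R_th = 16.67 Ω
I_n = V_th/R_th = 2/16.67 = 0.12 A, and R_n = R_th = 16.67 Ω

Final answer: I_n = 0.12 A, R_n = 16.67 Ω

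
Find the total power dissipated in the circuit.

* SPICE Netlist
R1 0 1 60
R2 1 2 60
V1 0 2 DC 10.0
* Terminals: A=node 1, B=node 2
Nodal analysis, taking node 2 as the 0 V reference.
Source V1 fixes V_0 = 10 V.
KCL at each unknown node (sum of currents leaving = 0; resistances in Ω):
  Node 1: (V_1 - 10)/60 + (V_1 - 0)/60 = 0
Collecting terms: 0.03333 × V_1 = 0.1667  =>  V_1 = 5 V
Power in each resistor, P = (ΔV)²/R:
  P_R1 = (10 - 5)²/60 = 0.4167 W
  P_R2 = (5 - 0)²/60 = 0.4167 W
P_total = P_R1 + P_R2 = 0.8333 W

Final answer: 0.8333 W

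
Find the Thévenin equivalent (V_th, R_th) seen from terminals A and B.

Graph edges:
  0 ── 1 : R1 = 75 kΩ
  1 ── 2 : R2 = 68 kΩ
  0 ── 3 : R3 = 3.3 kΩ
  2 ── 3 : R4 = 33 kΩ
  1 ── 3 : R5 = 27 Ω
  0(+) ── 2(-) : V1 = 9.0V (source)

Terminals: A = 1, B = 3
Step 1 — V_th is the open-circuit voltage V_A - V_B (nothing connected across the terminals).
Nodal analysis, taking node 2 as the 0 V reference.
Source V1 fixes V_0 = 9 V.
KCL at each unknown node (sum of currents leaving = 0; resistances in Ω):
  Node 1: (V_1 - 9)/75000 + (V_1 - 0)/68000 + (V_1 - V_3)/27 = 0
  Node 3: (V_3 - 9)/3300 + (V_3 - 0)/33000 + (V_3 - V_1)/27 = 0
Collecting terms (coefficients in siemens):
  0.03707·V_1 - 0.03704·V_3 = 0.00012
  0.03737·V_3 - 0.03704·V_1 = 0.002727
Determinant D = (0.03707)(0.03737) - (-0.03704)(-0.03704) = 0.00001339
V_1 = [(0.00012)(0.03737) - (-0.03704)(0.002727)]/D = 7.877 V
V_3 = [(0.03707)(0.002727) - (0.00012)(-0.03704)]/D = 7.879 V
V_th = V_1 - V_3 = 7.877 - 7.879 = -0.002723 V
Step 2 — R_th: zero the source — replace V1 by a short circuit (node 2 merges into node 0) — and find the resistance seen between A (node 1) and B (node 3).
Reduce the network between node 1 (A) and node 3 (B) by series/parallel combination:
  Rp1 = R1 ‖ R2 (parallel, both between nodes 0 and 1) = 1/(1/75000 + 1/68000) = 35660 Ω
  Rp2 = R3 ‖ R4 (parallel, both between nodes 0 and 3) = 1/(1/3300 + 1/33000) = 3000 Ω
  Rs1 = Rp1 + Rp2 (series, joined only at node 0) = 35660 + 3000 = 38660 Ω
  Rp3 = R5 ‖ Rs1 (parallel, both between nodes 1 and 3) = 1/(1/27 + 1/38660) = 26.98 Ω
R_th = 26.98 Ω

Final answer: V_th = -0.002723 V, R_th = 26.98 Ω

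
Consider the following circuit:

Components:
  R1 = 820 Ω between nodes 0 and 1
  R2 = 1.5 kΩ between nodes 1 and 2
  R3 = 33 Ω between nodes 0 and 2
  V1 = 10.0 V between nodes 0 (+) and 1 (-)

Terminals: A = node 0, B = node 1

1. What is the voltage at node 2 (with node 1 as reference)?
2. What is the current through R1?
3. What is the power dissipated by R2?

Nodal analysis, taking node 1 as the 0 V reference.
Source V1 fixes V_0 = 10 V.
KCL at each unknown node (sum of currents leaving = 0; resistances in Ω):
  Node 2: (V_2 - 0)/1500 + (V_2 - 10)/33 = 0
Collecting terms: 0.03097 × V_2 = 0.303  =>  V_2 = 9.785 V
Part 1:
  Read off the nodal solution: V_2 = 9.785 V
Part 2:
  I_R1 = (V_0 - V_1)/R1 = (10 - 0)/820 = 0.0122 A
  Magnitude: I_R1 = 0.0122 A
Part 3:
  I_R2 = (V_1 - V_2)/R2 = (0 - 9.785)/1500 = -0.006523 A
  P_R2 = I_R2² × R2 = (-0.006523)² × 1500 = 0.06383 W

Final answers:
1. V_2 = 9.785 V
2. I_R1 = 0.0122 A
3. P_R2 = 0.06383 W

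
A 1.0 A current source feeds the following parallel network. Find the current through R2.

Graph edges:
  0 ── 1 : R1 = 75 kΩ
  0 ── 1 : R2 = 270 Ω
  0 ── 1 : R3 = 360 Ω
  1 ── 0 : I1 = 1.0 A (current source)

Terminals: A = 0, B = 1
All resistors sit directly between nodes 0 and 1, so they are in parallel and share one voltage V; the full source current 1 A splits among them.
1/R_par = 1/75000 + 1/270 + 1/360 = 0.006495 S  =>  R_par = 154 Ω
V = I × R_par = 1 × 154 = 154 V
I_R2 = V/R2 = 154/270 = 0.5703 A

Final answer: 0.5703 A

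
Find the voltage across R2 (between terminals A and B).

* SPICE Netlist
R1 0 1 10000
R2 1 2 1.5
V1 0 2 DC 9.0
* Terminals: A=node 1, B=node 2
R1 and R2 are in series across V1 (node 0 → node 1 → node 2), and the output A–B is taken across R2, so this is a voltage divider.
Series current: I = V1/(R1 + R2) = 9/(10000 + 1.5) = 9/10000 = 0.0008999 A
V_R2 = I × R2 = V1 × R2/(R1 + R2) = 9 × 1.5/10000 = 0.00135 V

Final answer: 0.00135 V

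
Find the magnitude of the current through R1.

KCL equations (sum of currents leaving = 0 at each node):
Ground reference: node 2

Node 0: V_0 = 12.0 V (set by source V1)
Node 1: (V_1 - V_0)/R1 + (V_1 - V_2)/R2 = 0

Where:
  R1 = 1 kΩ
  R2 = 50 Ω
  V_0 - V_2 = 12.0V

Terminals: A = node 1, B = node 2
Nodal analysis, taking node 2 as the 0 V reference.
Source V1 fixes V_0 = 12 V.
KCL at each unknown node (sum of currents leaving = 0; resistances in Ω):
  Node 1: (V_1 - 12)/1000 + (V_1 - 0)/50 = 0
Collecting terms: 0.021 × V_1 = 0.012  =>  V_1 = 0.5714 V
I_R1 = (V_0 - V_1)/R1 = (12 - 0.5714)/1000 = 0.01143 A
|I_R1| = 0.01143 A

Final answer: |I_R1| = 0.01143 A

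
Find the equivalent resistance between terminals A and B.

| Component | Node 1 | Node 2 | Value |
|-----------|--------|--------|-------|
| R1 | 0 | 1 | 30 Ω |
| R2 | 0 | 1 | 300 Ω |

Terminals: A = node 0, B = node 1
Reduce the network between node 0 (A) and node 1 (B) by series/parallel combination:
  Rp1 = R1 ‖ R2 (parallel, both between nodes 0 and 1) = 1/(1/30 + 1/300) = 27.27 Ω
R_eq = 27.27 Ω

Final answer: 27.27 Ω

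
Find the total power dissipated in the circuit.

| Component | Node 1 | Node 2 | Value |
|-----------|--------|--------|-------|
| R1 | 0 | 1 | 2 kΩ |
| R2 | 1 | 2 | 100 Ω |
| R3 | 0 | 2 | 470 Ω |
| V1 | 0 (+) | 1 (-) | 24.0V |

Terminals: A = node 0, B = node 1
Nodal analysis, taking node 1 as the 0 V reference.
Source V1 fixes V_0 = 24 V.
KCL at each unknown node (sum of currents leaving = 0; resistances in Ω):
  Node 2: (V_2 - 0)/100 + (V_2 - 24)/470 = 0
Collecting terms: 0.01213 × V_2 = 0.05106  =>  V_2 = 4.211 V
Power in each resistor, P = (ΔV)²/R:
  P_R1 = (24 - 0)²/2000 = 0.288 W
  P_R2 = (0 - 4.211)²/100 = 0.1773 W
  P_R3 = (24 - 4.211)²/470 = 0.8332 W
P_total = P_R1 + P_R2 + P_R3 = 1.299 W

Final answer: 1.299 W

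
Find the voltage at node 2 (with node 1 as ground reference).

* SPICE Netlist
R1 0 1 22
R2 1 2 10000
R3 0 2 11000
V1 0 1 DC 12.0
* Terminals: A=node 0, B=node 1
Nodal analysis, taking node 1 as the 0 V reference.
Source V1 fixes V_0 = 12 V.
KCL at each unknown node (sum of currents leaving = 0; resistances in Ω):
  Node 2: (V_2 - 0)/10000 + (V_2 - 12)/11000 = 0
Collecting terms: 0.0001909 × V_2 = 0.001091  =>  V_2 = 5.714 V
The requested potential is V_2 = 5.714 V.

Final answer: V_2 = 5.714 V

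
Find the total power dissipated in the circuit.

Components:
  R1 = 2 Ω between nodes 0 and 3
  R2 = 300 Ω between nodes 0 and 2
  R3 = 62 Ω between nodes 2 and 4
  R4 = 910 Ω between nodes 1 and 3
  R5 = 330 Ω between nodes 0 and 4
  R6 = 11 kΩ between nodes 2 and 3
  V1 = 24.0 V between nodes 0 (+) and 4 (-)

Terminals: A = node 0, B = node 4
Nodal analysis, taking node 4 as the 0 V reference.
Source V1 fixes V_0 = 24 V.
KCL at each unknown node (sum of currents leaving = 0; resistances in Ω):
  Node 1: (V_1 - V_3)/910 = 0
  Node 2: (V_2 - 24)/300 + (V_2 - 0)/62 + (V_2 - V_3)/11000 = 0
  Node 3: (V_3 - 24)/2 + (V_3 - V_1)/910 + (V_3 - V_2)/11000 = 0
Collecting terms (coefficients in siemens):
  0.001099·V_1 - 0.001099·V_3 = 0
  0.01955·V_2 - 0.00009091·V_3 = 0.08
  0.5012·V_3 - 0.001099·V_1 - 0.00009091·V_2 = 12
Solving these 3 simultaneous equations (Gaussian elimination) gives:
  V_1 = 24 V, V_2 = 4.203 V, V_3 = 24 V
Power in each resistor, P = (ΔV)²/R:
  P_R1 = (24 - 24)²/2 = 0.000006476 W
  P_R2 = (24 - 4.203)²/300 = 1.306 W
  P_R3 = (4.203 - 0)²/62 = 0.2849 W
  P_R4 = (24 - 24)²/910 = 0 W
  P_R5 = (24 - 0)²/330 = 1.745 W
  P_R6 = (4.203 - 24)²/11000 = 0.03562 W
P_total = P_R1 + P_R2 + P_R3 + P_R4 + P_R5 + P_R6 = 3.372 W

Final answer: 3.372 W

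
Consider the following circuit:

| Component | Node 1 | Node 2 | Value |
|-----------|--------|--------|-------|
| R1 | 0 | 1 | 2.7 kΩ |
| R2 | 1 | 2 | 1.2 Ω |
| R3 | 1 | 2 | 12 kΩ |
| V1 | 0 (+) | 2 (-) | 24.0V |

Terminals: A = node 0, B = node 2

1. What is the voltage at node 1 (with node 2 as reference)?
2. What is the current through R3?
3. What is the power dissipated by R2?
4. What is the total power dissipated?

Nodal analysis, taking node 2 as the 0 V reference.
Source V1 fixes V_0 = 24 V.
KCL at each unknown node (sum of currents leaving = 0; resistances in Ω):
  Node 1: (V_1 - 24)/2700 + (V_1 - 0)/1.2 + (V_1 - 0)/12000 = 0
Collecting terms: 0.8338 × V_1 = 0.008889  =>  V_1 = 0.01066 V
Part 1:
  Read off the nodal solution: V_1 = 0.01066 V
Part 2:
  I_R3 = (V_1 - V_2)/R3 = (0.01066 - 0)/12000 = 0.0000008884 A
  Magnitude: I_R3 = 0.0000008884 A
Part 3:
  I_R2 = (V_1 - V_2)/R2 = (0.01066 - 0)/1.2 = 0.008884 A
  P_R2 = I_R2² × R2 = (0.008884)² × 1.2 = 0.00009471 W
Part 4:
  Power in each resistor, P = (ΔV)²/R:
    P_R1 = (24 - 0.01066)²/2700 = 0.2131 W
    P_R2 = (0.01066 - 0)²/1.2 = 0.00009471 W
    P_R3 = (0.01066 - 0)²/12000 = 0.000000009471 W
  P_total = P_R1 + P_R2 + P_R3 = 0.2132 W

Final answers:
1. V_1 = 0.01066 V
2. I_R3 = 8.884e-07 A
3. P_R2 = 9.471e-05 W
4. P_total = 0.2132 W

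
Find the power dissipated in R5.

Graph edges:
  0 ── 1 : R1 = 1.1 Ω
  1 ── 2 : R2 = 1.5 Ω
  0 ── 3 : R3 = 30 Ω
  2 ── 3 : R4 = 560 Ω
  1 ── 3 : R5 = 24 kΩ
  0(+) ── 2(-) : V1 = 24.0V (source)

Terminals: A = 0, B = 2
Nodal analysis, taking node 2 as the 0 V reference.
Source V1 fixes V_0 = 24 V.
KCL at each unknown node (sum of currents leaving = 0; resistances in Ω):
  Node 1: (V_1 - 24)/1.1 + (V_1 - 0)/1.5 + (V_1 - V_3)/24000 = 0
  Node 3: (V_3 - 24)/30 + (V_3 - 0)/560 + (V_3 - V_1)/24000 = 0
Collecting terms (coefficients in siemens):
  1.576·V_1 - 0.00004167·V_3 = 21.82
  0.03516·V_3 - 0.00004167·V_1 = 0.8
Determinant D = (1.576)(0.03516) - (-0.00004167)(-0.00004167) = 0.05541
V_1 = [(21.82)(0.03516) - (-0.00004167)(0.8)]/D = 13.85 V
V_3 = [(1.576)(0.8) - (21.82)(-0.00004167)]/D = 22.77 V
I_R5 = (V_1 - V_3)/R5 = (13.85 - 22.77)/24000 = -0.0003718 A
P_R5 = I_R5² × R5 = (-0.0003718)² × 24000 = 0.003317 W

Final answer: 0.003317 W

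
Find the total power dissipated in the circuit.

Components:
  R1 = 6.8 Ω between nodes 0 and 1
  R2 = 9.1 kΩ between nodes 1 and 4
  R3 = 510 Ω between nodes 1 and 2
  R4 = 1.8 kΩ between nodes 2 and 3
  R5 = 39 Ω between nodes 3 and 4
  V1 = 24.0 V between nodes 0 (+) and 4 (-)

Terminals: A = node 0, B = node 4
Nodal analysis, taking node 4 as the 0 V reference.
Source V1 fixes V_0 = 24 V.
KCL at each unknown node (sum of currents leaving = 0; resistances in Ω):
  Node 1: (V_1 - 24)/6.8 + (V_1 - 0)/9100 + (V_1 - V_2)/510 = 0
  Node 2: (V_2 - V_1)/510 + (V_2 - V_3)/1800 = 0
  Node 3: (V_3 - V_2)/1800 + (V_3 - 0)/39 = 0
Collecting terms (coefficients in siemens):
  0.1491·V_1 - 0.001961·V_2 = 3.529
  0.002516·V_2 - 0.001961·V_1 - 0.0005556·V_3 = 0
  0.0262·V_3 - 0.0005556·V_2 = 0
Solving these 3 simultaneous equations (Gaussian elimination) gives:
  V_1 = 23.91 V, V_2 = 18.72 V, V_3 = 0.397 V
Power in each resistor, P = (ΔV)²/R:
  P_R1 = (24 - 23.91)²/6.8 = 0.001115 W
  P_R2 = (23.91 - 0)²/9100 = 0.06284 W
  P_R3 = (23.91 - 18.72)²/510 = 0.05285 W
  P_R4 = (18.72 - 0.397)²/1800 = 0.1865 W
  P_R5 = (0.397 - 0)²/39 = 0.004042 W
P_total = P_R1 + P_R2 + P_R3 + P_R4 + P_R5 = 0.3074 W

Final answer: 0.3074 W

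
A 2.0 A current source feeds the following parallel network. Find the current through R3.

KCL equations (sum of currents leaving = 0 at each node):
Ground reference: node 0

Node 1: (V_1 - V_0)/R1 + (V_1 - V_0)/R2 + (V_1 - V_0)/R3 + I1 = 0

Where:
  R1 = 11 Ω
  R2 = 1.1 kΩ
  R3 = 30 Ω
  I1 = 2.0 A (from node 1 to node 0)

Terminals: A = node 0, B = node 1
All resistors sit directly between nodes 0 and 1, so they are in parallel and share one voltage V; the full source current 2 A splits among them.
1/R_par = 1/11 + 1/1100 + 1/30 = 0.1252 S  =>  R_par = 7.99 Ω
V = I × R_par = 2 × 7.99 = 15.98 V
I_R3 = V/R3 = 15.98/30 = 0.5327 A

Final answer: 0.5327 A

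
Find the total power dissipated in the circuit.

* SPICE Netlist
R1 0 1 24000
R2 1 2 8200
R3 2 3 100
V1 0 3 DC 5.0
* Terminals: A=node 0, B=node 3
Nodal analysis, taking node 3 as the 0 V reference.
Source V1 fixes V_0 = 5 V.
KCL at each unknown node (sum of currents leaving = 0; resistances in Ω):
  Node 1: (V_1 - 5)/24000 + (V_1 - V_2)/8200 = 0
  Node 2: (V_2 - V_1)/8200 + (V_2 - 0)/100 = 0
Collecting terms (coefficients in siemens):
  0.0001636·V_1 - 0.000122·V_2 = 0.0002083
  0.01012·V_2 - 0.000122·V_1 = 0
Determinant D = (0.0001636)(0.01012) - (-0.000122)(-0.000122) = 0.000001641
V_1 = [(0.0002083)(0.01012) - (-0.000122)(0)]/D = 1.285 V
V_2 = [(0.0001636)(0) - (0.0002083)(-0.000122)]/D = 0.01548 V
Power in each resistor, P = (ΔV)²/R:
  P_R1 = (5 - 1.285)²/24000 = 0.0005751 W
  P_R2 = (1.285 - 0.01548)²/8200 = 0.0001965 W
  P_R3 = (0.01548 - 0)²/100 = 0.000002396 W
P_total = P_R1 + P_R2 + P_R3 = 0.000774 W

Final answer: 0.000774 W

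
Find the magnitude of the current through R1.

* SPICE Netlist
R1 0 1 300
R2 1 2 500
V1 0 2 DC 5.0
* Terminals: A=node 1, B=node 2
Nodal analysis, taking node 2 as the 0 V reference.
Source V1 fixes V_0 = 5 V.
KCL at each unknown node (sum of currents leaving = 0; resistances in Ω):
  Node 1: (V_1 - 5)/300 + (V_1 - 0)/500 = 0
Collecting terms: 0.005333 × V_1 = 0.01667  =>  V_1 = 3.125 V
I_R1 = (V_0 - V_1)/R1 = (5 - 3.125)/300 = 0.00625 A
|I_R1| = 0.00625 A

Final answer: |I_R1| = 0.00625 A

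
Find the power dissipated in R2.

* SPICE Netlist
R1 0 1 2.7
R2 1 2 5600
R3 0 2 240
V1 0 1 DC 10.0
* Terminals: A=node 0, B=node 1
Nodal analysis, taking node 1 as the 0 V reference.
Source V1 fixes V_0 = 10 V.
KCL at each unknown node (sum of currents leaving = 0; resistances in Ω):
  Node 2: (V_2 - 0)/5600 + (V_2 - 10)/240 = 0
Collecting terms: 0.004345 × V_2 = 0.04167  =>  V_2 = 9.589 V
I_R2 = (V_1 - V_2)/R2 = (0 - 9.589)/5600 = -0.001712 A
P_R2 = I_R2² × R2 = (-0.001712)² × 5600 = 0.01642 W

Final answer: 0.01642 W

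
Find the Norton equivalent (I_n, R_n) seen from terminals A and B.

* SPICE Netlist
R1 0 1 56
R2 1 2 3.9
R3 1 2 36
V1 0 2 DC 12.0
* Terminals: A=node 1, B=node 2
Find the Thévenin equivalent first; then I_n = V_th/R_th and R_n = R_th.
Step 1 — V_th is the open-circuit voltage V_A - V_B (nothing connected across the terminals).
Nodal analysis, taking node 2 as the 0 V reference.
Source V1 fixes V_0 = 12 V.
KCL at each unknown node (sum of currents leaving = 0; resistances in Ω):
  Node 1: (V_1 - 12)/56 + (V_1 - 0)/3.9 + (V_1 - 0)/36 = 0
Collecting terms: 0.302 × V_1 = 0.2143  =>  V_1 = 0.7094 V
V_th = V_1 - V_2 = 0.7094 - 0 = 0.7094 V
Step 2 — R_th: zero the source — replace V1 by a short circuit (node 2 merges into node 0) — and find the resistance seen between A (node 1) and B (node 0).
Reduce the network between node 1 (A) and node 0 (B) by series/parallel combination:
  Rp1 = R1 ‖ R2 ‖ R3 (parallel, all between nodes 0 and 1) = 1/(1/56 + 1/3.9 + 1/36) = 3.311 Ω
R_th = 3.311 Ω
I_n = V_th/R_th = 0.7094/3.311 = 0.2143 A, and R_n = R_th = 3.311 Ω

Final answer: I_n = 0.2143 A, R_n = 3.311 Ω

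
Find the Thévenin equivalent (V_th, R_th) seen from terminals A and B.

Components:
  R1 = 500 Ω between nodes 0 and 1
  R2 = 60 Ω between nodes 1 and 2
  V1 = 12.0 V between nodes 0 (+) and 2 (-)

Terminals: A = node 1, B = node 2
Step 1 — V_th is the open-circuit voltage V_A - V_B (nothing connected across the terminals).
Nodal analysis, taking node 2 as the 0 V reference.
Source V1 fixes V_0 = 12 V.
KCL at each unknown node (sum of currents leaving = 0; resistances in Ω):
  Node 1: (V_1 - 12)/500 + (V_1 - 0)/60 = 0
Collecting terms: 0.01867 × V_1 = 0.024  =>  V_1 = 1.286 V
V_th = V_1 - V_2 = 1.286 - 0 = 1.286 V
Step 2 — R_th: zero the source — replace V1 by a short circuit (node 2 merges into node 0) — and find the resistance seen between A (node 1) and B (node 0).
Reduce the network between node 1 (A) and node 0 (B) by series/parallel combination:
  Rp1 = R1 ‖ R2 (parallel, both between nodes 0 and 1) = 1/(1/500 + 1/60) = 53.57 Ω
R_th = 53.57 Ω

Final answer: V_th = 1.286 V, R_th = 53.57 Ω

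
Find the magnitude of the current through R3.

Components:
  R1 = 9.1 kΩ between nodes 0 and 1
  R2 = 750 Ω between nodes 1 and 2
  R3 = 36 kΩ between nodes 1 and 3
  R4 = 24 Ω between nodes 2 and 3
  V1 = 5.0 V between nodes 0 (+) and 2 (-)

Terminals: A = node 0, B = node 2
Nodal analysis, taking node 2 as the 0 V reference.
Source V1 fixes V_0 = 5 V.
KCL at each unknown node (sum of currents leaving = 0; resistances in Ω):
  Node 1: (V_1 - 5)/9100 + (V_1 - 0)/750 + (V_1 - V_3)/36000 = 0
  Node 3: (V_3 - V_1)/36000 + (V_3 - 0)/24 = 0
Collecting terms (coefficients in siemens):
  0.001471·V_1 - 0.00002778·V_3 = 0.0005495
  0.04169·V_3 - 0.00002778·V_1 = 0
Determinant D = (0.001471)(0.04169) - (-0.00002778)(-0.00002778) = 0.00006133
V_1 = [(0.0005495)(0.04169) - (-0.00002778)(0)]/D = 0.3735 V
V_3 = [(0.001471)(0) - (0.0005495)(-0.00002778)]/D = 0.0002489 V
I_R3 = (V_1 - V_3)/R3 = (0.3735 - 0.0002489)/36000 = 0.00001037 A
|I_R3| = 0.00001037 A

Final answer: |I_R3| = 1.037e-05 A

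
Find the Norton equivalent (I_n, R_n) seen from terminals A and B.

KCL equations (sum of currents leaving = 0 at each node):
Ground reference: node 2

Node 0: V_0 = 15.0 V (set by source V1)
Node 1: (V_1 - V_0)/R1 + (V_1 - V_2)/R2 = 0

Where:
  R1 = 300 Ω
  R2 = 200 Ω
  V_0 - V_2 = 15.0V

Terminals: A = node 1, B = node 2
Find the Thévenin equivalent first; then I_n = V_th/R_th and R_n = R_th.
Step 1 — V_th is the open-circuit voltage V_A - V_B (nothing connected across the terminals).
Nodal analysis, taking node 2 as the 0 V reference.
Source V1 fixes V_0 = 15 V.
KCL at each unknown node (sum of currents leaving = 0; resistances in Ω):
  Node 1: (V_1 - 15)/300 + (V_1 - 0)/200 = 0
Collecting terms: 0.008333 × V_1 = 0.05  =>  V_1 = 6 V
V_th = V_1 - V_2 = 6 - 0 = 6 V
Step 2 — R_th: zero the source — replace V1 by a short circuit (node 2 merges into node 0) — and find the resistance seen between A (node 1) and B (node 0).
Reduce the network between node 1 (A) and node 0 (B) by series/parallel combination:
  Rp1 = R1 ‖ R2 (parallel, both between nodes 0 and 1) = 1/(1/300 + 1/200) = 120 Ω
R_th = 120 Ω
I_n = V_th/R_th = 6/120 = 0.05 A, and R_n = R_th = 120 Ω

Final answer: I_n = 0.05 A, R_n = 120 Ω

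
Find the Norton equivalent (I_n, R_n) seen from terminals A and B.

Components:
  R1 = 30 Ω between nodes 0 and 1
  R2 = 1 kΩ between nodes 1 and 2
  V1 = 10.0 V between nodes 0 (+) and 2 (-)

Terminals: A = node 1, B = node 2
Find the Thévenin equivalent first; then I_n = V_th/R_th and R_n = R_th.
Step 1 — V_th is the open-circuit voltage V_A - V_B (nothing connected across the terminals).
Nodal analysis, taking node 2 as the 0 V reference.
Source V1 fixes V_0 = 10 V.
KCL at each unknown node (sum of currents leaving = 0; resistances in Ω):
  Node 1: (V_1 - 10)/30 + (V_1 - 0)/1000 = 0
Collecting terms: 0.03433 × V_1 = 0.3333  =>  V_1 = 9.709 V
V_th = V_1 - V_2 = 9.709 - 0 = 9.709 V
Step 2 — R_th: zero the source — replace V1 by a short circuit (node 2 merges into node 0) — and find the resistance seen between A (node 1) and B (node 0).
Reduce the network between node 1 (A) and node 0 (B) by series/parallel combination:
  Rp1 = R1 ‖ R2 (parallel, both between nodes 0 and 1) = 1/(1/30 + 1/1000) = 29.13 Ω
R_th = 29.13 Ω
I_n = V_th/R_th = 9.709/29.13 = 0.3333 A, and R_n = R_th = 29.13 Ω

Final answer: I_n = 0.3333 A, R_n = 29.13 Ω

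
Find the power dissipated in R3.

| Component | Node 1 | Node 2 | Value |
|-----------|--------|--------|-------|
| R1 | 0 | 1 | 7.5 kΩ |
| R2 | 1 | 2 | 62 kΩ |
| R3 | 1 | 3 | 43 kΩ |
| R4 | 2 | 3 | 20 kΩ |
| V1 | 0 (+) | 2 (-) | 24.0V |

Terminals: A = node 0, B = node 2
Nodal analysis, taking node 2 as the 0 V reference.
Source V1 fixes V_0 = 24 V.
KCL at each unknown node (sum of currents leaving = 0; resistances in Ω):
  Node 1: (V_1 - 24)/7500 + (V_1 - 0)/62000 + (V_1 - V_3)/43000 = 0
  Node 3: (V_3 - V_1)/43000 + (V_3 - 0)/20000 = 0
Collecting terms (coefficients in siemens):
  0.0001727·V_1 - 0.00002326·V_3 = 0.0032
  0.00007326·V_3 - 0.00002326·V_1 = 0
Determinant D = (0.0001727)(0.00007326) - (-0.00002326)(-0.00002326) = 0.00000001211
V_1 = [(0.0032)(0.00007326) - (-0.00002326)(0)]/D = 19.35 V
V_3 = [(0.0001727)(0) - (0.0032)(-0.00002326)]/D = 6.144 V
I_R3 = (V_1 - V_3)/R3 = (19.35 - 6.144)/43000 = 0.0003072 A
P_R3 = I_R3² × R3 = (0.0003072)² × 43000 = 0.004058 W

Final answer: 0.004058 W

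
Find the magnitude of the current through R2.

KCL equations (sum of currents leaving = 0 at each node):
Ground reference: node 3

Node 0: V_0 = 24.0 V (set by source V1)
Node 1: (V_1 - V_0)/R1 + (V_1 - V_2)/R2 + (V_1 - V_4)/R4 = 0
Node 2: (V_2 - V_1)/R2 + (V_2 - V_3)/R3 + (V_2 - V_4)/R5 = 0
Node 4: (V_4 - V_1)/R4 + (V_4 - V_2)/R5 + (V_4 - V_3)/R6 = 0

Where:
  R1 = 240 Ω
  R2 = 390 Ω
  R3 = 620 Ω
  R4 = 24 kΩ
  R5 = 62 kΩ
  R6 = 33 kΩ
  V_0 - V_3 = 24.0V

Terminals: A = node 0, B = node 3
Nodal analysis, taking node 3 as the 0 V reference.
Source V1 fixes V_0 = 24 V.
KCL at each unknown node (sum of currents leaving = 0; resistances in Ω):
  Node 1: (V_1 - 24)/240 + (V_1 - V_2)/390 + (V_1 - V_4)/24000 = 0
  Node 2: (V_2 - V_1)/390 + (V_2 - 0)/620 + (V_2 - V_4)/62000 = 0
  Node 4: (V_4 - V_1)/24000 + (V_4 - V_2)/62000 + (V_4 - 0)/33000 = 0
Collecting terms (coefficients in siemens):
  0.006772·V_1 - 0.002564·V_2 - 0.00004167·V_4 = 0.1
  0.004193·V_2 - 0.002564·V_1 - 0.00001613·V_4 = 0
  0.0000881·V_4 - 0.00004167·V_1 - 0.00001613·V_2 = 0
Solving these 3 simultaneous equations (Gaussian elimination) gives:
  V_1 = 19.33 V, V_2 = 11.86 V, V_4 = 11.31 V
I_R2 = (V_1 - V_2)/R2 = (19.33 - 11.86)/390 = 0.01914 A
|I_R2| = 0.01914 A

Final answer: |I_R2| = 0.01914 A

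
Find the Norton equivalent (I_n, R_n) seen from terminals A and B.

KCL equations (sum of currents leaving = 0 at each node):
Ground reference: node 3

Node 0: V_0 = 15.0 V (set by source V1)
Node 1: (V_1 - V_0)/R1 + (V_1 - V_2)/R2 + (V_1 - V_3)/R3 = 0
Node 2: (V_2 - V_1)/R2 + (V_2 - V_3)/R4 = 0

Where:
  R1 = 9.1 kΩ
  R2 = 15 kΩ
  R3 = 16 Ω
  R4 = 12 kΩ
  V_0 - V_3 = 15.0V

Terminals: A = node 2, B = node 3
Find the Thévenin equivalent first; then I_n = V_th/R_th and R_n = R_th.
Step 1 — V_th is the open-circuit voltage V_A - V_B (nothing connected across the terminals).
Nodal analysis, taking node 3 as the 0 V reference.
Source V1 fixes V_0 = 15 V.
KCL at each unknown node (sum of currents leaving = 0; resistances in Ω):
  Node 1: (V_1 - 15)/9100 + (V_1 - V_2)/15000 + (V_1 - 0)/16 = 0
  Node 2: (V_2 - V_1)/15000 + (V_2 - 0)/12000 = 0
Collecting terms (coefficients in siemens):
  0.06268·V_1 - 0.00006667·V_2 = 0.001648
  0.00015·V_2 - 0.00006667·V_1 = 0
Determinant D = (0.06268)(0.00015) - (-0.00006667)(-0.00006667) = 0.000009397
V_1 = [(0.001648)(0.00015) - (-0.00006667)(0)]/D = 0.02631 V
V_2 = [(0.06268)(0) - (0.001648)(-0.00006667)]/D = 0.01169 V
V_th = V_2 - V_3 = 0.01169 - 0 = 0.01169 V
Step 2 — R_th: zero the source — replace V1 by a short circuit (node 3 merges into node 0) — and find the resistance seen between A (node 2) and B (node 0).
Reduce the network between node 2 (A) and node 0 (B) by series/parallel combination:
  Rp1 = R1 ‖ R3 (parallel, both between nodes 0 and 1) = 1/(1/9100 + 1/16) = 15.97 Ω
  Rs1 = R2 + Rp1 (series, joined only at node 1) = 15000 + 15.97 = 15020 Ω
  Rp2 = R4 ‖ Rs1 (parallel, both between nodes 0 and 2) = 1/(1/12000 + 1/15020) = 6670 Ω
R_th = 6.67 kΩ
I_n = V_th/R_th = 0.01169/6670 = 0.000001753 A, and R_n = R_th = 6.67 kΩ

Final answer: I_n = 1.753e-06 A, R_n = 6.67 kΩ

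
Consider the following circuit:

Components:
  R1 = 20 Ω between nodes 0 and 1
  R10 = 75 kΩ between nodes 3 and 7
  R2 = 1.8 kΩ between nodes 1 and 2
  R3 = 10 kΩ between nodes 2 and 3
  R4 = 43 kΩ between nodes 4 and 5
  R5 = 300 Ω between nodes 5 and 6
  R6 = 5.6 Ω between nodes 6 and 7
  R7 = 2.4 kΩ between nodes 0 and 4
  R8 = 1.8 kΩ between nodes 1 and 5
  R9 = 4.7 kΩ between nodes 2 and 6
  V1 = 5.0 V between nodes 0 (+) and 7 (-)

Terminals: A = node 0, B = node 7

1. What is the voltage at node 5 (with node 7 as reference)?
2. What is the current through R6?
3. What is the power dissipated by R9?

Nodal analysis, taking node 7 as the 0 V reference.
Source V1 fixes V_0 = 5 V.
KCL at each unknown node (sum of currents leaving = 0; resistances in Ω):
  Node 1: (V_1 - 5)/20 + (V_1 - V_2)/1800 + (V_1 - V_5)/1800 = 0
  Node 2: (V_2 - V_1)/1800 + (V_2 - V_3)/10000 + (V_2 - V_6)/4700 = 0
  Node 3: (V_3 - V_2)/10000 + (V_3 - 0)/75000 = 0
  Node 4: (V_4 - V_5)/43000 + (V_4 - 5)/2400 = 0
  Node 5: (V_5 - V_4)/43000 + (V_5 - V_6)/300 + (V_5 - V_1)/1800 = 0
  Node 6: (V_6 - V_5)/300 + (V_6 - 0)/5.6 + (V_6 - V_2)/4700 = 0
Collecting terms (coefficients in siemens):
  0.05111·V_1 - 0.0005556·V_2 - 0.0005556·V_5 = 0.25
  0.0008683·V_2 - 0.0005556·V_1 - 0.0001·V_3 - 0.0002128·V_6 = 0
  0.0001133·V_3 - 0.0001·V_2 = 0
  0.0004399·V_4 - 0.00002326·V_5 = 0.002083
  0.003912·V_5 - 0.0005556·V_1 - 0.00002326·V_4 - 0.003333·V_6 = 0
  0.1821·V_6 - 0.0002128·V_2 - 0.003333·V_5 = 0
Solving these 6 simultaneous equations (Gaussian elimination) gives:
  V_1 = 4.938 V, V_2 = 3.521 V, V_3 = 3.107 V, V_4 = 4.775 V
  V_5 = 0.7447 V, V_6 = 0.01774 V
Part 1:
  Read off the nodal solution: V_5 = 0.7447 V
Part 2:
  I_R6 = (V_6 - V_7)/R6 = (0.01774 - 0)/5.6 = 0.003169 A
  Magnitude: I_R6 = 0.003169 A
Part 3:
  I_R9 = (V_2 - V_6)/R9 = (3.521 - 0.01774)/4700 = 0.0007454 A
  P_R9 = I_R9² × R9 = (0.0007454)² × 4700 = 0.002612 W

Final answers:
1. V_5 = 0.7447 V
2. I_R6 = 0.003169 A
3. P_R9 = 0.002612 W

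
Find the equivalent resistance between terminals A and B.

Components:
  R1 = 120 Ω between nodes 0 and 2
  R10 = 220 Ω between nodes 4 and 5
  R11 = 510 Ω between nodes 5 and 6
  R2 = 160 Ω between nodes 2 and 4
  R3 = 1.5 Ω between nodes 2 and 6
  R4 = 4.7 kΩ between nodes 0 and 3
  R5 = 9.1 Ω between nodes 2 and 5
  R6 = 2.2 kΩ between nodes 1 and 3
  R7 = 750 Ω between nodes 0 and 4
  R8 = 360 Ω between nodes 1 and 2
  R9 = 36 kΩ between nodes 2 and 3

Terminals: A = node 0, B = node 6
The network is not a plain series/parallel combination. Inject a 1 A test current into terminal A (node 0) and return it from terminal B (node 6); then R_eq = V_A / (1 A).
Nodal analysis, taking node 6 as the 0 V reference.
Current source I_test pushes 1 A into node 0 and draws it out of node 6.
KCL at each unknown node (sum of currents leaving = 0; resistances in Ω):
  Node 0: (V_0 - V_2)/120 + (V_0 - V_3)/4700 + (V_0 - V_4)/750 - 1 = 0
  Node 1: (V_1 - V_3)/2200 + (V_1 - V_2)/360 = 0
  Node 2: (V_2 - V_0)/120 + (V_2 - V_1)/360 + (V_2 - V_4)/160 + (V_2 - 0)/1.5 + (V_2 - V_5)/9.1 + (V_2 - V_3)/36000 = 0
  Node 3: (V_3 - V_0)/4700 + (V_3 - V_1)/2200 + (V_3 - V_2)/36000 = 0
  Node 4: (V_4 - V_0)/750 + (V_4 - V_2)/160 + (V_4 - V_5)/220 = 0
  Node 5: (V_5 - V_2)/9.1 + (V_5 - V_4)/220 + (V_5 - 0)/510 = 0
Collecting terms (coefficients in siemens):
  0.009879·V_0 - 0.008333·V_2 - 0.0002128·V_3 - 0.001333·V_4 = 1
  0.003232·V_1 - 0.002778·V_2 - 0.0004545·V_3 = 0
  0.7939·V_2 - 0.008333·V_0 - 0.002778·V_1 - 0.00002778·V_3 - 0.00625·V_4 - 0.1099·V_5 = 0
  0.0006951·V_3 - 0.0002128·V_0 - 0.0004545·V_1 - 0.00002778·V_2 = 0
  0.01213·V_4 - 0.001333·V_0 - 0.00625·V_2 - 0.004545·V_5 = 0
  0.1164·V_5 - 0.1099·V_2 - 0.004545·V_4 = 0
Solving these 6 simultaneous equations (Gaussian elimination) gives:
  V_0 = 105 V, V_1 = 6.402 V, V_2 = 1.494 V, V_3 = 36.39 V
  V_4 = 13.03 V, V_5 = 1.92 V
R_eq = V_0 / 1 A = 105 Ω

Final answer: 105 Ω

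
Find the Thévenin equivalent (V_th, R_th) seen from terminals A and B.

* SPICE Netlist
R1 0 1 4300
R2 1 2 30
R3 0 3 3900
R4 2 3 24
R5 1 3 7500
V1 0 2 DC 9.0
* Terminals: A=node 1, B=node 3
Step 1 — V_th is the open-circuit voltage V_A - V_B (nothing connected across the terminals).
Nodal analysis, taking node 2 as the 0 V reference.
Source V1 fixes V_0 = 9 V.
KCL at each unknown node (sum of currents leaving = 0; resistances in Ω):
  Node 1: (V_1 - 9)/4300 + (V_1 - 0)/30 + (V_1 - V_3)/7500 = 0
  Node 3: (V_3 - 9)/3900 + (V_3 - 0)/24 + (V_3 - V_1)/7500 = 0
Collecting terms (coefficients in siemens):
  0.0337·V_1 - 0.0001333·V_3 = 0.002093
  0.04206·V_3 - 0.0001333·V_1 = 0.002308
Determinant D = (0.0337)(0.04206) - (-0.0001333)(-0.0001333) = 0.001417
V_1 = [(0.002093)(0.04206) - (-0.0001333)(0.002308)]/D = 0.06233 V
V_3 = [(0.0337)(0.002308) - (0.002093)(-0.0001333)]/D = 0.05507 V
V_th = V_1 - V_3 = 0.06233 - 0.05507 = 0.007258 V
Step 2 — R_th: zero the source — replace V1 by a short circuit (node 2 merges into node 0) — and find the resistance seen between A (node 1) and B (node 3).
Reduce the network between node 1 (A) and node 3 (B) by series/parallel combination:
  Rp1 = R1 ‖ R2 (parallel, both between nodes 0 and 1) = 1/(1/4300 + 1/30) = 29.79 Ω
  Rp2 = R3 ‖ R4 (parallel, both between nodes 0 and 3) = 1/(1/3900 + 1/24) = 23.85 Ω
  Rs1 = Rp1 + Rp2 (series, joined only at node 0) = 29.79 + 23.85 = 53.65 Ω
  Rp3 = R5 ‖ Rs1 (parallel, both between nodes 1 and 3) = 1/(1/7500 + 1/53.65) = 53.26 Ω
R_th = 53.26 Ω

Final answer: V_th = 0.007258 V, R_th = 53.26 Ω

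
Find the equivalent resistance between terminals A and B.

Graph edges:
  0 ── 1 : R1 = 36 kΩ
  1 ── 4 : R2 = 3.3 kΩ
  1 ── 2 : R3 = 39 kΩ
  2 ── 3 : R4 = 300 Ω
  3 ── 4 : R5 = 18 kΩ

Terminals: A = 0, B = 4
Reduce the network between node 0 (A) and node 4 (B) by series/parallel combination:
  Rs1 = R3 + R4 (series, joined only at node 2) = 39000 + 300 = 39300 Ω
  Rs2 = R5 + Rs1 (series, joined only at node 3) = 18000 + 39300 = 57300 Ω
  Rp1 = R2 ‖ Rs2 (parallel, both between nodes 1 and 4) = 1/(1/3300 + 1/57300) = 3120 Ω
  Rs3 = R1 + Rp1 (series, joined only at node 1) = 36000 + 3120 = 39120 Ω
R_eq = 39.12 kΩ

Final answer: 39.12 kΩ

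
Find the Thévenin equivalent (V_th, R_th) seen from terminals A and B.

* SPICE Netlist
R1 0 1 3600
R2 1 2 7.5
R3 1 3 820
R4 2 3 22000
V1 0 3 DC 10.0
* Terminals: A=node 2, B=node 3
Step 1 — V_th is the open-circuit voltage V_A - V_B (nothing connected across the terminals).
Nodal analysis, taking node 3 as the 0 V reference.
Source V1 fixes V_0 = 10 V.
KCL at each unknown node (sum of currents leaving = 0; resistances in Ω):
  Node 1: (V_1 - 10)/3600 + (V_1 - V_2)/7.5 + (V_1 - 0)/820 = 0
  Node 2: (V_2 - V_1)/7.5 + (V_2 - 0)/22000 = 0
Collecting terms (coefficients in siemens):
  0.1348·V_1 - 0.1333·V_2 = 0.002778
  0.1334·V_2 - 0.1333·V_1 = 0
Determinant D = (0.1348)(0.1334) - (-0.1333)(-0.1333) = 0.0002058
V_1 = [(0.002778)(0.1334) - (-0.1333)(0)]/D = 1.801 V
V_2 = [(0.1348)(0) - (0.002778)(-0.1333)]/D = 1.8 V
V_th = V_2 - V_3 = 1.8 - 0 = 1.8 V
Step 2 — R_th: zero the source — replace V1 by a short circuit (node 3 merges into node 0) — and find the resistance seen between A (node 2) and B (node 0).
Reduce the network between node 2 (A) and node 0 (B) by series/parallel combination:
  Rp1 = R1 ‖ R3 (parallel, both between nodes 0 and 1) = 1/(1/3600 + 1/820) = 667.9 Ω
  Rs1 = R2 + Rp1 (series, joined only at node 1) = 7.5 + 667.9 = 675.4 Ω
  Rp2 = R4 ‖ Rs1 (parallel, both between nodes 0 and 2) = 1/(1/22000 + 1/675.4) = 655.3 Ω
R_th = 655.3 Ω

Final answer: V_th = 1.8 V, R_th = 655.3 Ω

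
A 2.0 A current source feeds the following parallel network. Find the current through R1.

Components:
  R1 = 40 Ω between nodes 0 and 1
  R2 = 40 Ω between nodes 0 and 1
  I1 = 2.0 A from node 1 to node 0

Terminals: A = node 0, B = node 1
All resistors sit directly between nodes 0 and 1, so they are in parallel and share one voltage V; the full source current 2 A splits among them.
1/R_par = 1/40 + 1/40 = 0.05 S  =>  R_par = 20 Ω
V = I × R_par = 2 × 20 = 40 V
I_R1 = V/R1 = 40/40 = 1 A

Final answer: 1 A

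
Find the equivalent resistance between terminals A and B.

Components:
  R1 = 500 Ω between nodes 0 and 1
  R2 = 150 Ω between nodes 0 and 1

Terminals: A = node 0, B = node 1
Reduce the network between node 0 (A) and node 1 (B) by series/parallel combination:
  Rp1 = R1 ‖ R2 (parallel, both between nodes 0 and 1) = 1/(1/500 + 1/150) = 115.4 Ω
R_eq = 115.4 Ω

Final answer: 115.4 Ω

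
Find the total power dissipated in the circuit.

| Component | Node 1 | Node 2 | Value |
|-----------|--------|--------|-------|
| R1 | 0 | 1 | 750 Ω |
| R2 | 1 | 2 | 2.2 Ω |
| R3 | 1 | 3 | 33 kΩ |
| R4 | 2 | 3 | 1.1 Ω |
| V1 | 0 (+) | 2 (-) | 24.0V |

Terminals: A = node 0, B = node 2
Nodal analysis, taking node 2 as the 0 V reference.
Source V1 fixes V_0 = 24 V.
KCL at each unknown node (sum of currents leaving = 0; resistances in Ω):
  Node 1: (V_1 - 24)/750 + (V_1 - 0)/2.2 + (V_1 - V_3)/33000 = 0
  Node 3: (V_3 - V_1)/33000 + (V_3 - 0)/1.1 = 0
Collecting terms (coefficients in siemens):
  0.4559·V_1 - 0.0000303·V_3 = 0.032
  0.9091·V_3 - 0.0000303·V_1 = 0
Determinant D = (0.4559)(0.9091) - (-0.0000303)(-0.0000303) = 0.4145
V_1 = [(0.032)(0.9091) - (-0.0000303)(0)]/D = 0.07019 V
V_3 = [(0.4559)(0) - (0.032)(-0.0000303)]/D = 0.00000234 V
Power in each resistor, P = (ΔV)²/R:
  P_R1 = (24 - 0.07019)²/750 = 0.7635 W
  P_R2 = (0.07019 - 0)²/2.2 = 0.002239 W
  P_R3 = (0.07019 - 0.00000234)²/33000 = 0.0000001493 W
  P_R4 = (0 - 0.00000234)²/1.1 = 0.000000000004976 W
P_total = P_R1 + P_R2 + P_R3 + P_R4 = 0.7658 W

Final answer: 0.7658 W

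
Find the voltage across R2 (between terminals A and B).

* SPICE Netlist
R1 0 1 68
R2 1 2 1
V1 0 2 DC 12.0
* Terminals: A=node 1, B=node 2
R1 and R2 are in series across V1 (node 0 → node 1 → node 2), and the output A–B is taken across R2, so this is a voltage divider.
Series current: I = V1/(R1 + R2) = 12/(68 + 1) = 12/69 = 0.1739 A
V_R2 = I × R2 = V1 × R2/(R1 + R2) = 12 × 1/69 = 0.1739 V

Final answer: 0.1739 V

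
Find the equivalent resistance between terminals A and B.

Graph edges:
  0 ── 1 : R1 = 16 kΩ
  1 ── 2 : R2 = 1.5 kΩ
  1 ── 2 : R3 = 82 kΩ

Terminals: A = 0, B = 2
Reduce the network between node 0 (A) and node 2 (B) by series/parallel combination:
  Rp1 = R2 ‖ R3 (parallel, both between nodes 1 and 2) = 1/(1/1500 + 1/82000) = 1473 Ω
  Rs1 = R1 + Rp1 (series, joined only at node 1) = 16000 + 1473 = 17470 Ω
R_eq = 17.47 kΩ

Final answer: 17.47 kΩ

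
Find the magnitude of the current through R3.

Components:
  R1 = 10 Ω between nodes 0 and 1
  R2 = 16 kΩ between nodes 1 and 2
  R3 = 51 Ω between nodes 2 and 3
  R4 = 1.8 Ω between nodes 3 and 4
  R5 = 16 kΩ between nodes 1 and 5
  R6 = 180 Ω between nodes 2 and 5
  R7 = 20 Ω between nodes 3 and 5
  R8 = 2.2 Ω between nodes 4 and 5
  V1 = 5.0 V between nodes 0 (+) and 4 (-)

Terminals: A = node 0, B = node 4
Nodal analysis, taking node 4 as the 0 V reference.
Source V1 fixes V_0 = 5 V.
KCL at each unknown node (sum of currents leaving = 0; resistances in Ω):
  Node 1: (V_1 - 5)/10 + (V_1 - V_2)/16000 + (V_1 - V_5)/16000 = 0
  Node 2: (V_2 - V_1)/16000 + (V_2 - V_3)/51 + (V_2 - V_5)/180 = 0
  Node 3: (V_3 - V_2)/51 + (V_3 - 0)/1.8 + (V_3 - V_5)/20 = 0
  Node 5: (V_5 - V_1)/16000 + (V_5 - V_2)/180 + (V_5 - V_3)/20 + (V_5 - 0)/2.2 = 0
Collecting terms (coefficients in siemens):
  0.1001·V_1 - 0.0000625·V_2 - 0.0000625·V_5 = 0.5
  0.02523·V_2 - 0.0000625·V_1 - 0.01961·V_3 - 0.005556·V_5 = 0
  0.6252·V_3 - 0.01961·V_2 - 0.05·V_5 = 0
  0.5102·V_5 - 0.0000625·V_1 - 0.005556·V_2 - 0.05·V_3 = 0
Solving these 4 simultaneous equations (Gaussian elimination) gives:
  V_1 = 4.994 V, V_2 = 0.01291 V, V_3 = 0.0004689 V, V_5 = 0.0007984 V
I_R3 = (V_2 - V_3)/R3 = (0.01291 - 0.0004689)/51 = 0.000244 A
|I_R3| = 0.000244 A

Final answer: |I_R3| = 0.000244 A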